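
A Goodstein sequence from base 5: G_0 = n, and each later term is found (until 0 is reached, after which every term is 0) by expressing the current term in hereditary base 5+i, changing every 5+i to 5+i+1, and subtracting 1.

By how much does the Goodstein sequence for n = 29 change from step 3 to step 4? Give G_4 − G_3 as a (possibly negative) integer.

[0] 29 ≡ 5^2 + 4 (base 5). Lift 6: 40. −1: 39.
[1] 39 ≡ 6^2 + 3 (base 6). Lift 7: 52. −1: 51.
[2] 51 ≡ 7^2 + 2 (base 7). Lift 8: 66. −1: 65.
[3] 65 ≡ 8^2 + 1 (base 8). Lift 9: 82. −1: 81.

16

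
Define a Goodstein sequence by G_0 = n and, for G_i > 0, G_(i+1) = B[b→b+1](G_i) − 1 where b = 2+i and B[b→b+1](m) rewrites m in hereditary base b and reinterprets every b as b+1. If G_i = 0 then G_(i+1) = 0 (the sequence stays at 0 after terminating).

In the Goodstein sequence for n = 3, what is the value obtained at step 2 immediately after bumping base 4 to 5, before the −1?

step 0: 3 = 2 + 1; sub 3 for 2: 3 + 1; = 4; G_1 = 4−1 = 3
step 1: 3 = 3; sub 4 for 3: 4; = 4; G_2 = 4−1 = 3
step 2: 3 = 3; sub 5 for 4: 3; = 3; G_3 = 3−1 = 2

3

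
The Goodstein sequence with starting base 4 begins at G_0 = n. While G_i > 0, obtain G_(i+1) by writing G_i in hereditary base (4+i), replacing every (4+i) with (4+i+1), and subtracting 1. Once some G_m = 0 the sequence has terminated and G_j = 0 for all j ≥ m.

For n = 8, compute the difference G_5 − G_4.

i=0: 8 = 2·4 (b=4); 4→5: 2·5 = 10; 10−1 = 9
i=1: 9 = 5 + 4 (b=5); 5→6: 6 + 4 = 10; 10−1 = 9
i=2: 9 = 6 + 3 (b=6); 6→7: 7 + 3 = 10; 10−1 = 9
i=3: 9 = 7 + 2 (b=7); 7→8: 8 + 2 = 10; 10−1 = 9
i=4: 9 = 8 + 1 (b=8); 8→9: 9 + 1 = 10; 10−1 = 9

0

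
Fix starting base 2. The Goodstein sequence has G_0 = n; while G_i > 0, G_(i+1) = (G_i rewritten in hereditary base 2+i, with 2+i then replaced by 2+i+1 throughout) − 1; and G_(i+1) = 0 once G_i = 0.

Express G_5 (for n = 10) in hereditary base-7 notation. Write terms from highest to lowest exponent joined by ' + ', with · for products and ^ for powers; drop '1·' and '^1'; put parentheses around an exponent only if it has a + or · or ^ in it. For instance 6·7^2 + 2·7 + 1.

5·7^7 + 5·7^5 + 5·7^4 + 5·7^3 + 5·7^2 + 5·7 + 4

G_0=10  [base 2] 2^(2 + 1) + 2  →[2↦3]→  3^(3 + 1) + 3 = 84  −1 ⇒ G_1=83
G_1=83  [base 3] 3^(3 + 1) + 2  →[3↦4]→  4^(4 + 1) + 2 = 1026  −1 ⇒ G_2=1025
G_2=1025  [base 4] 4^(4 + 1) + 1  →[4↦5]→  5^(5 + 1) + 1 = 15626  −1 ⇒ G_3=15625
G_3=15625  [base 5] 5^(5 + 1)  →[5↦6]→  6^(6 + 1) = 279936  −1 ⇒ G_4=279935
G_4=279935  [base 6] 5·6^6 + 5·6^5 + 5·6^4 + 5·6^3 + 5·6^2 + 5·6 + 5  →[6↦7]→  5·7^7 + 5·7^5 + 5·7^4 + 5·7^3 + 5·7^2 + 5·7 + 5 = 4215755  −1 ⇒ G_5=4215754
G_5=4215754  [base 7] 5·7^7 + 5·7^5 + 5·7^4 + 5·7^3 + 5·7^2 + 5·7 + 4  →[7↦8]→  5·8^8 + 5·8^5 + 5·8^4 + 5·8^3 + 5·8^2 + 5·8 + 4 = 84073324  −1 ⇒ G_6=84073323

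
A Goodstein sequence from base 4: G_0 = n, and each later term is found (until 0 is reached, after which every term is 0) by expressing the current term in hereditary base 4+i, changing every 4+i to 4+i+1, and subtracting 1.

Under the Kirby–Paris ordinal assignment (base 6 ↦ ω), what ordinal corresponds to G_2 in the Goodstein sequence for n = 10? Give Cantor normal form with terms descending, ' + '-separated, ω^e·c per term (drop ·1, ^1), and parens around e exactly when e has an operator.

G_0=10  [base 4] 2·4 + 2  →[4↦5]→  2·5 + 2 = 12  −1 ⇒ G_1=11
G_1=11  [base 5] 2·5 + 1  →[5↦6]→  2·6 + 1 = 13  −1 ⇒ G_2=12
G_2=12  [base 6] 2·6  →[6↦7]→  2·7 = 14  −1 ⇒ G_3=13

ω·2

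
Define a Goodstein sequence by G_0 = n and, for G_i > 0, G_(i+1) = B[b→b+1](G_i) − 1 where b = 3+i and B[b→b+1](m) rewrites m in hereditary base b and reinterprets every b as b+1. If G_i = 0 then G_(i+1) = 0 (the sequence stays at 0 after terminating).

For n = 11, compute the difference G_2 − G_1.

8

G_0=11  [base 3] 3^2 + 2  →[3↦4]→  4^2 + 2 = 18  −1 ⇒ G_1=17
G_1=17  [base 4] 4^2 + 1  →[4↦5]→  5^2 + 1 = 26  −1 ⇒ G_2=25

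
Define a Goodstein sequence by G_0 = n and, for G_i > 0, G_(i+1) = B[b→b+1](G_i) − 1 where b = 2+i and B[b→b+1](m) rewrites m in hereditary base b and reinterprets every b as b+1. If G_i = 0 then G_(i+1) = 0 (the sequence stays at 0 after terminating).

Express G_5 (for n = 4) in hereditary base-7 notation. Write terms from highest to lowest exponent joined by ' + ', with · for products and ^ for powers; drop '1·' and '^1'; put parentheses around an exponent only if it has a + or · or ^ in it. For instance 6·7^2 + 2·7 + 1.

2·7^2 + 7 + 4

step 0: 4 = 2^2; sub 3 for 2: 3^3; = 27; G_1 = 27−1 = 26
step 1: 26 = 2·3^2 + 2·3 + 2; sub 4 for 3: 2·4^2 + 2·4 + 2; = 42; G_2 = 42−1 = 41
step 2: 41 = 2·4^2 + 2·4 + 1; sub 5 for 4: 2·5^2 + 2·5 + 1; = 61; G_3 = 61−1 = 60
step 3: 60 = 2·5^2 + 2·5; sub 6 for 5: 2·6^2 + 2·6; = 84; G_4 = 84−1 = 83
step 4: 83 = 2·6^2 + 6 + 5; sub 7 for 6: 2·7^2 + 7 + 5; = 110; G_5 = 110−1 = 109
step 5: 109 = 2·7^2 + 7 + 4; sub 8 for 7: 2·8^2 + 8 + 4; = 140; G_6 = 140−1 = 139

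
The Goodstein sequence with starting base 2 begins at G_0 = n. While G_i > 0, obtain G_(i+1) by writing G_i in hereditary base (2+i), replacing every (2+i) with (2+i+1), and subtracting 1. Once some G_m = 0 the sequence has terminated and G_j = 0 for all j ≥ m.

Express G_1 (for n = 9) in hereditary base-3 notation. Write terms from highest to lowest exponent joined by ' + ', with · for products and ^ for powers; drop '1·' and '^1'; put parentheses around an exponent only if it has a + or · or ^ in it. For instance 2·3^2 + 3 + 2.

3^(3 + 1)

base 2: 9 = 2^(2 + 1) + 1; at 3: 3^(3 + 1) + 1 = 82; next = 81
base 3: 81 = 3^(3 + 1); at 4: 4^(4 + 1) = 1024; next = 1023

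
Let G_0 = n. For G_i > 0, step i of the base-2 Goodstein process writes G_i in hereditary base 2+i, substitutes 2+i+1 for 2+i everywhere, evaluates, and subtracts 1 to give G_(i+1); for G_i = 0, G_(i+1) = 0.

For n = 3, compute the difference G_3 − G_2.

(0) 3|_2 = 2 + 1 ↦ 3 + 1|_3 = 4 ⇒ 3
(1) 3|_3 = 3 ↦ 4|_4 = 4 ⇒ 3
(2) 3|_4 = 3 ↦ 3|_5 = 3 ⇒ 2

-1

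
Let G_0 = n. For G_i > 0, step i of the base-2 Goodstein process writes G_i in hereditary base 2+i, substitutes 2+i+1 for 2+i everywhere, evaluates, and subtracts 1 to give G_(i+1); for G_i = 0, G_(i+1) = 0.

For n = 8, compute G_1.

80

G_0 = 8. HB_2(8) = 2^(2 + 1). Bump = 81. G_1 = 80.
G_1 = 80. HB_3(80) = 2·3^3 + 2·3^2 + 2·3 + 2. Bump = 554. G_2 = 553.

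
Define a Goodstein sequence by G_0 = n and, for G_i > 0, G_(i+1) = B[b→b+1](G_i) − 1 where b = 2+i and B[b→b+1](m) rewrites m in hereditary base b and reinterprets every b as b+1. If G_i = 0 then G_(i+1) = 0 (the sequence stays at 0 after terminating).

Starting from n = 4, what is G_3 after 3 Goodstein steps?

60

G_0 = 4. HB_2(4) = 2^2. Bump = 27. G_1 = 26.
G_1 = 26. HB_3(26) = 2·3^2 + 2·3 + 2. Bump = 42. G_2 = 41.
G_2 = 41. HB_4(41) = 2·4^2 + 2·4 + 1. Bump = 61. G_3 = 60.
G_3 = 60. HB_5(60) = 2·5^2 + 2·5. Bump = 84. G_4 = 83.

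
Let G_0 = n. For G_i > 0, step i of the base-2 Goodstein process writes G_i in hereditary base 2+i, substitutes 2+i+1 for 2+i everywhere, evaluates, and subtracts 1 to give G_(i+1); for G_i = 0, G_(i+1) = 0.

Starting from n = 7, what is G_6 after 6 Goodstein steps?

i=0: 7 = 2^2 + 2 + 1 (b=2); 2→3: 3^3 + 3 + 1 = 31; 31−1 = 30
i=1: 30 = 3^3 + 3 (b=3); 3→4: 4^4 + 4 = 260; 260−1 = 259
i=2: 259 = 4^4 + 3 (b=4); 4→5: 5^5 + 3 = 3128; 3128−1 = 3127
i=3: 3127 = 5^5 + 2 (b=5); 5→6: 6^6 + 2 = 46658; 46658−1 = 46657
i=4: 46657 = 6^6 + 1 (b=6); 6→7: 7^7 + 1 = 823544; 823544−1 = 823543
i=5: 823543 = 7^7 (b=7); 7→8: 8^8 = 16777216; 16777216−1 = 16777215
i=6: 16777215 = 7·8^7 + 7·8^6 + 7·8^5 + 7·8^4 + 7·8^3 + 7·8^2 + 7·8 + 7 (b=8); 8→9: 7·9^7 + 7·9^6 + 7·9^5 + 7·9^4 + 7·9^3 + 7·9^2 + 7·9 + 7 = 37665880; 37665880−1 = 37665879

16777215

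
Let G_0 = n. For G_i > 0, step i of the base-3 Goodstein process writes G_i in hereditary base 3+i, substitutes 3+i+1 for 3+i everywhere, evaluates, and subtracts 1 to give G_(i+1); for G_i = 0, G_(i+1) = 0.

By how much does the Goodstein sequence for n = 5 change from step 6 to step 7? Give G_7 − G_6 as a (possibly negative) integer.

-1

base 3: 5 = 3 + 2; at 4: 4 + 2 = 6; next = 5
base 4: 5 = 4 + 1; at 5: 5 + 1 = 6; next = 5
base 5: 5 = 5; at 6: 6 = 6; next = 5
base 6: 5 = 5; at 7: 5 = 5; next = 4
base 7: 4 = 4; at 8: 4 = 4; next = 3
base 8: 3 = 3; at 9: 3 = 3; next = 2
base 9: 2 = 2; at 10: 2 = 2; next = 1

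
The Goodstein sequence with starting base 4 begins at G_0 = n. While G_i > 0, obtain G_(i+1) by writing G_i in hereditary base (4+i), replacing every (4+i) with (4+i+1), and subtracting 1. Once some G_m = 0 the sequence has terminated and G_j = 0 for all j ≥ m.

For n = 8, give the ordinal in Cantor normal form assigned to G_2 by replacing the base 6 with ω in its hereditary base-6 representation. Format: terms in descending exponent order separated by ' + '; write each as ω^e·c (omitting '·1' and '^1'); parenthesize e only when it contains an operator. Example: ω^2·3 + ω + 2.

8 —HB4→ 2·4 —bump→ 2·5 = 10 —(−1)→ 9
9 —HB5→ 5 + 4 —bump→ 6 + 4 = 10 —(−1)→ 9
9 —HB6→ 6 + 3 —bump→ 7 + 3 = 10 —(−1)→ 9

ω + 3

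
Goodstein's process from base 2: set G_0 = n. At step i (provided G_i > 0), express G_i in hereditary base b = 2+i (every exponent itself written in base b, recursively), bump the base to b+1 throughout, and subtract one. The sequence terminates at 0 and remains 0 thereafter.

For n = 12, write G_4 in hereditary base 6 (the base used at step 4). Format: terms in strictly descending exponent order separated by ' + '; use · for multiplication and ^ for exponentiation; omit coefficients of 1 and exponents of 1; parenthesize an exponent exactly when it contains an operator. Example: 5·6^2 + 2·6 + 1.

6^(6 + 1) + 2·6^2 + 6 + 5

(0) 12|_2 = 2^(2 + 1) + 2^2 ↦ 3^(3 + 1) + 3^3|_3 = 108 ⇒ 107
(1) 107|_3 = 3^(3 + 1) + 2·3^2 + 2·3 + 2 ↦ 4^(4 + 1) + 2·4^2 + 2·4 + 2|_4 = 1066 ⇒ 1065
(2) 1065|_4 = 4^(4 + 1) + 2·4^2 + 2·4 + 1 ↦ 5^(5 + 1) + 2·5^2 + 2·5 + 1|_5 = 15686 ⇒ 15685
(3) 15685|_5 = 5^(5 + 1) + 2·5^2 + 2·5 ↦ 6^(6 + 1) + 2·6^2 + 2·6|_6 = 280020 ⇒ 280019
(4) 280019|_6 = 6^(6 + 1) + 2·6^2 + 6 + 5 ↦ 7^(7 + 1) + 2·7^2 + 7 + 5|_7 = 5764911 ⇒ 5764910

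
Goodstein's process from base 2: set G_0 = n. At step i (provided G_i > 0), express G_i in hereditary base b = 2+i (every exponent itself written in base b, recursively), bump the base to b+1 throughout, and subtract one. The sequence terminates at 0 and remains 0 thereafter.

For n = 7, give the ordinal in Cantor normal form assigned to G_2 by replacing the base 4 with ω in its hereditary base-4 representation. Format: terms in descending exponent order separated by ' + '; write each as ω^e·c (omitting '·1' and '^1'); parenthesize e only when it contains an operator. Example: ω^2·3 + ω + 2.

ω^ω + 3

7 —HB2→ 2^2 + 2 + 1 —bump→ 3^3 + 3 + 1 = 31 —(−1)→ 30
30 —HB3→ 3^3 + 3 —bump→ 4^4 + 4 = 260 —(−1)→ 259
259 —HB4→ 4^4 + 3 —bump→ 5^5 + 3 = 3128 —(−1)→ 3127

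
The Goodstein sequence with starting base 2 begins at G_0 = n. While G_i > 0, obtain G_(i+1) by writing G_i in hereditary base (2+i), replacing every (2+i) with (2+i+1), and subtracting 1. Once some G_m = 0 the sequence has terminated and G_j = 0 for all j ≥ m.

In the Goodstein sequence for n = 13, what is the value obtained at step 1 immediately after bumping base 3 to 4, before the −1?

(0) 13|_2 = 2^(2 + 1) + 2^2 + 1 ↦ 3^(3 + 1) + 3^3 + 1|_3 = 109 ⇒ 108
(1) 108|_3 = 3^(3 + 1) + 3^3 ↦ 4^(4 + 1) + 4^4|_4 = 1280 ⇒ 1279

1280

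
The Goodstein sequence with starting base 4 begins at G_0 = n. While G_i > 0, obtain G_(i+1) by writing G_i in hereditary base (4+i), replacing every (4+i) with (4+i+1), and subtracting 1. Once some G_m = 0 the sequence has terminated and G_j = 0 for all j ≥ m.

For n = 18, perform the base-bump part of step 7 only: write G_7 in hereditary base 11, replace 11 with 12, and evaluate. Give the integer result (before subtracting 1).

i=0: 18 = 4^2 + 2 (b=4); 4→5: 5^2 + 2 = 27; 27−1 = 26
i=1: 26 = 5^2 + 1 (b=5); 5→6: 6^2 + 1 = 37; 37−1 = 36
i=2: 36 = 6^2 (b=6); 6→7: 7^2 = 49; 49−1 = 48
i=3: 48 = 6·7 + 6 (b=7); 7→8: 6·8 + 6 = 54; 54−1 = 53
i=4: 53 = 6·8 + 5 (b=8); 8→9: 6·9 + 5 = 59; 59−1 = 58
i=5: 58 = 6·9 + 4 (b=9); 9→10: 6·10 + 4 = 64; 64−1 = 63
i=6: 63 = 6·10 + 3 (b=10); 10→11: 6·11 + 3 = 69; 69−1 = 68
i=7: 68 = 6·11 + 2 (b=11); 11→12: 6·12 + 2 = 74; 74−1 = 73

74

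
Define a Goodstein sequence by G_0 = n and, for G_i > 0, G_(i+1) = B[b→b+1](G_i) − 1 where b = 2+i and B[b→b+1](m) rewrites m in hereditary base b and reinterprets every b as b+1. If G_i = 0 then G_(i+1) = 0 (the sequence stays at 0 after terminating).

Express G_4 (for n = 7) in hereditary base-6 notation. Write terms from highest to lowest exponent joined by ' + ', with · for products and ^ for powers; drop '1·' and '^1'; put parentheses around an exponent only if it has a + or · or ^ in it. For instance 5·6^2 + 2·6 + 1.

G_0=7  [base 2] 2^2 + 2 + 1  →[2↦3]→  3^3 + 3 + 1 = 31  −1 ⇒ G_1=30
G_1=30  [base 3] 3^3 + 3  →[3↦4]→  4^4 + 4 = 260  −1 ⇒ G_2=259
G_2=259  [base 4] 4^4 + 3  →[4↦5]→  5^5 + 3 = 3128  −1 ⇒ G_3=3127
G_3=3127  [base 5] 5^5 + 2  →[5↦6]→  6^6 + 2 = 46658  −1 ⇒ G_4=46657

6^6 + 1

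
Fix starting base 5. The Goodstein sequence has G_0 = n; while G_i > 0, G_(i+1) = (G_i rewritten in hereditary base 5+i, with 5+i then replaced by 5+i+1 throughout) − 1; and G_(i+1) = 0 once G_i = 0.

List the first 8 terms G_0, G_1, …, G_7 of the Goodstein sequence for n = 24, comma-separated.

G_0=24  [base 5] 4·5 + 4  →[5↦6]→  4·6 + 4 = 28  −1 ⇒ G_1=27
G_1=27  [base 6] 4·6 + 3  →[6↦7]→  4·7 + 3 = 31  −1 ⇒ G_2=30
G_2=30  [base 7] 4·7 + 2  →[7↦8]→  4·8 + 2 = 34  −1 ⇒ G_3=33
G_3=33  [base 8] 4·8 + 1  →[8↦9]→  4·9 + 1 = 37  −1 ⇒ G_4=36
G_4=36  [base 9] 4·9  →[9↦10]→  4·10 = 40  −1 ⇒ G_5=39
G_5=39  [base 10] 3·10 + 9  →[10↦11]→  3·11 + 9 = 42  −1 ⇒ G_6=41
G_6=41  [base 11] 3·11 + 8  →[11↦12]→  3·12 + 8 = 44  −1 ⇒ G_7=43

24, 27, 30, 33, 36, 39, 41, 43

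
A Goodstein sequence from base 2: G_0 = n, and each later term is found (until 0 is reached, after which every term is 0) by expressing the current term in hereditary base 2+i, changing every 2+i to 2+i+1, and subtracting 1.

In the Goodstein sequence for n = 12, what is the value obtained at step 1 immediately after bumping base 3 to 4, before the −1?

(0) 12|_2 = 2^(2 + 1) + 2^2 ↦ 3^(3 + 1) + 3^3|_3 = 108 ⇒ 107
(1) 107|_3 = 3^(3 + 1) + 2·3^2 + 2·3 + 2 ↦ 4^(4 + 1) + 2·4^2 + 2·4 + 2|_4 = 1066 ⇒ 1065

1066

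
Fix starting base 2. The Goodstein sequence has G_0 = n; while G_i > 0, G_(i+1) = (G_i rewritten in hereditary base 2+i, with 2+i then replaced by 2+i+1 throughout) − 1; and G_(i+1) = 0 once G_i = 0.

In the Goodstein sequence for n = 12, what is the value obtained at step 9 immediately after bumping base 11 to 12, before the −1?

106993205379372

[0] 12 ≡ 2^(2 + 1) + 2^2 (base 2). Lift 3: 108. −1: 107.
[1] 107 ≡ 3^(3 + 1) + 2·3^2 + 2·3 + 2 (base 3). Lift 4: 1066. −1: 1065.
[2] 1065 ≡ 4^(4 + 1) + 2·4^2 + 2·4 + 1 (base 4). Lift 5: 15686. −1: 15685.
[3] 15685 ≡ 5^(5 + 1) + 2·5^2 + 2·5 (base 5). Lift 6: 280020. −1: 280019.
[4] 280019 ≡ 6^(6 + 1) + 2·6^2 + 6 + 5 (base 6). Lift 7: 5764911. −1: 5764910.
[5] 5764910 ≡ 7^(7 + 1) + 2·7^2 + 7 + 4 (base 7). Lift 8: 134217868. −1: 134217867.
[6] 134217867 ≡ 8^(8 + 1) + 2·8^2 + 8 + 3 (base 8). Lift 9: 3486784575. −1: 3486784574.
[7] 3486784574 ≡ 9^(9 + 1) + 2·9^2 + 9 + 2 (base 9). Lift 10: 100000000212. −1: 100000000211.
[8] 100000000211 ≡ 10^(10 + 1) + 2·10^2 + 10 + 1 (base 10). Lift 11: 3138428376975. −1: 3138428376974.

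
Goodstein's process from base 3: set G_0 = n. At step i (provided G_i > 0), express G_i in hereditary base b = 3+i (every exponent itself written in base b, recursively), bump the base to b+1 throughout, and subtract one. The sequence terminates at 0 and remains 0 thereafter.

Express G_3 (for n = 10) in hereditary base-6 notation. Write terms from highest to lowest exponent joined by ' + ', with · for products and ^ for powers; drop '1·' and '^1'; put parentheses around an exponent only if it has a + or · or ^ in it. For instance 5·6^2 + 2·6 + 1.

i=0: 10 = 3^2 + 1 (b=3); 3→4: 4^2 + 1 = 17; 17−1 = 16
i=1: 16 = 4^2 (b=4); 4→5: 5^2 = 25; 25−1 = 24
i=2: 24 = 4·5 + 4 (b=5); 5→6: 4·6 + 4 = 28; 28−1 = 27
i=3: 27 = 4·6 + 3 (b=6); 6→7: 4·7 + 3 = 31; 31−1 = 30

4·6 + 3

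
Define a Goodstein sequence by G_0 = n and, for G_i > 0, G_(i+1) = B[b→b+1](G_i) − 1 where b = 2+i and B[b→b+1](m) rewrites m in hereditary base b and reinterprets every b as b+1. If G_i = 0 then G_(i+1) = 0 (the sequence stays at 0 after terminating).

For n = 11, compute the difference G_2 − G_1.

943

G_0=11  [base 2] 2^(2 + 1) + 2 + 1  →[2↦3]→  3^(3 + 1) + 3 + 1 = 85  −1 ⇒ G_1=84
G_1=84  [base 3] 3^(3 + 1) + 3  →[3↦4]→  4^(4 + 1) + 4 = 1028  −1 ⇒ G_2=1027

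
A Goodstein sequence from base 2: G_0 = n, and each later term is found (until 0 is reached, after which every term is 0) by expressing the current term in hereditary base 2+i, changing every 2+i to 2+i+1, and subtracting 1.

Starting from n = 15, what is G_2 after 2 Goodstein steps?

1283

(0) 15|_2 = 2^(2 + 1) + 2^2 + 2 + 1 ↦ 3^(3 + 1) + 3^3 + 3 + 1|_3 = 112 ⇒ 111
(1) 111|_3 = 3^(3 + 1) + 3^3 + 3 ↦ 4^(4 + 1) + 4^4 + 4|_4 = 1284 ⇒ 1283
(2) 1283|_4 = 4^(4 + 1) + 4^4 + 3 ↦ 5^(5 + 1) + 5^5 + 3|_5 = 18753 ⇒ 18752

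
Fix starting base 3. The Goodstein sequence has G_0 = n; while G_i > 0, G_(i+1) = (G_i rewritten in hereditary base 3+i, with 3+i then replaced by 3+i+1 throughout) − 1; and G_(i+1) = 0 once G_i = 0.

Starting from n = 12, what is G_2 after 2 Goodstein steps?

(0) 12|_3 = 3^2 + 3 ↦ 4^2 + 4|_4 = 20 ⇒ 19
(1) 19|_4 = 4^2 + 3 ↦ 5^2 + 3|_5 = 28 ⇒ 27

27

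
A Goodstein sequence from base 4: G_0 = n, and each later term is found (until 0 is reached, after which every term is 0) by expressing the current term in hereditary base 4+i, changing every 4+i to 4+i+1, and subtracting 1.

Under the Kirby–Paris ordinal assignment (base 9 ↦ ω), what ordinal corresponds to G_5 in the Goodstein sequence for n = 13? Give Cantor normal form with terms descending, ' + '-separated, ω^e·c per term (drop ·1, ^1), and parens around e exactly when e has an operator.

ω·2 + 2

(0) 13|_4 = 3·4 + 1 ↦ 3·5 + 1|_5 = 16 ⇒ 15
(1) 15|_5 = 3·5 ↦ 3·6|_6 = 18 ⇒ 17
(2) 17|_6 = 2·6 + 5 ↦ 2·7 + 5|_7 = 19 ⇒ 18
(3) 18|_7 = 2·7 + 4 ↦ 2·8 + 4|_8 = 20 ⇒ 19
(4) 19|_8 = 2·8 + 3 ↦ 2·9 + 3|_9 = 21 ⇒ 20
(5) 20|_9 = 2·9 + 2 ↦ 2·10 + 2|_10 = 22 ⇒ 21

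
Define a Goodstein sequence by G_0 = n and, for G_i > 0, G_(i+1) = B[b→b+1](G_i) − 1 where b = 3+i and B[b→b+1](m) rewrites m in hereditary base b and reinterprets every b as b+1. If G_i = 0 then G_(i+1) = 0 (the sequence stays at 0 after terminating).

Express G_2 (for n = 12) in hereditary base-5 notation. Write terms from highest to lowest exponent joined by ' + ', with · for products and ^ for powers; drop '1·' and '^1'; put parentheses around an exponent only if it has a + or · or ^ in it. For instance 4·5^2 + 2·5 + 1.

(0) 12|_3 = 3^2 + 3 ↦ 4^2 + 4|_4 = 20 ⇒ 19
(1) 19|_4 = 4^2 + 3 ↦ 5^2 + 3|_5 = 28 ⇒ 27
(2) 27|_5 = 5^2 + 2 ↦ 6^2 + 2|_6 = 38 ⇒ 37

5^2 + 2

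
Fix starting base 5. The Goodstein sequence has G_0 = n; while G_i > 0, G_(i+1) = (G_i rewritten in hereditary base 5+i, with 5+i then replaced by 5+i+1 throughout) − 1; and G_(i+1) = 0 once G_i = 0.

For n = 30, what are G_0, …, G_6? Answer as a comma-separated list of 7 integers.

i=0: 30 = 5^2 + 5 (b=5); 5→6: 6^2 + 6 = 42; 42−1 = 41
i=1: 41 = 6^2 + 5 (b=6); 6→7: 7^2 + 5 = 54; 54−1 = 53
i=2: 53 = 7^2 + 4 (b=7); 7→8: 8^2 + 4 = 68; 68−1 = 67
i=3: 67 = 8^2 + 3 (b=8); 8→9: 9^2 + 3 = 84; 84−1 = 83
i=4: 83 = 9^2 + 2 (b=9); 9→10: 10^2 + 2 = 102; 102−1 = 101
i=5: 101 = 10^2 + 1 (b=10); 10→11: 11^2 + 1 = 122; 122−1 = 121

30, 41, 53, 67, 83, 101, 121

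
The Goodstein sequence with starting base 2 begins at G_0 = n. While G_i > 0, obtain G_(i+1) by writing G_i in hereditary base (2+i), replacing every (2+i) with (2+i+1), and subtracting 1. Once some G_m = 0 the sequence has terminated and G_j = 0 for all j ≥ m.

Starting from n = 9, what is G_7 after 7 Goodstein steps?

1162263921

(0) 9|_2 = 2^(2 + 1) + 1 ↦ 3^(3 + 1) + 1|_3 = 82 ⇒ 81
(1) 81|_3 = 3^(3 + 1) ↦ 4^(4 + 1)|_4 = 1024 ⇒ 1023
(2) 1023|_4 = 3·4^4 + 3·4^3 + 3·4^2 + 3·4 + 3 ↦ 3·5^5 + 3·5^3 + 3·5^2 + 3·5 + 3|_5 = 9843 ⇒ 9842
(3) 9842|_5 = 3·5^5 + 3·5^3 + 3·5^2 + 3·5 + 2 ↦ 3·6^6 + 3·6^3 + 3·6^2 + 3·6 + 2|_6 = 140744 ⇒ 140743
(4) 140743|_6 = 3·6^6 + 3·6^3 + 3·6^2 + 3·6 + 1 ↦ 3·7^7 + 3·7^3 + 3·7^2 + 3·7 + 1|_7 = 2471827 ⇒ 2471826
(5) 2471826|_7 = 3·7^7 + 3·7^3 + 3·7^2 + 3·7 ↦ 3·8^8 + 3·8^3 + 3·8^2 + 3·8|_8 = 50333400 ⇒ 50333399
(6) 50333399|_8 = 3·8^8 + 3·8^3 + 3·8^2 + 2·8 + 7 ↦ 3·9^9 + 3·9^3 + 3·9^2 + 2·9 + 7|_9 = 1162263922 ⇒ 1162263921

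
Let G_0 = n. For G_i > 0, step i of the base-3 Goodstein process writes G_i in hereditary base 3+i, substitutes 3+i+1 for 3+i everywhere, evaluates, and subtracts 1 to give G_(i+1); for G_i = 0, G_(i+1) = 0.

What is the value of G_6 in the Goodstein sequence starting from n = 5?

2

(0) 5|_3 = 3 + 2 ↦ 4 + 2|_4 = 6 ⇒ 5
(1) 5|_4 = 4 + 1 ↦ 5 + 1|_5 = 6 ⇒ 5
(2) 5|_5 = 5 ↦ 6|_6 = 6 ⇒ 5
(3) 5|_6 = 5 ↦ 5|_7 = 5 ⇒ 4
(4) 4|_7 = 4 ↦ 4|_8 = 4 ⇒ 3
(5) 3|_8 = 3 ↦ 3|_9 = 3 ⇒ 2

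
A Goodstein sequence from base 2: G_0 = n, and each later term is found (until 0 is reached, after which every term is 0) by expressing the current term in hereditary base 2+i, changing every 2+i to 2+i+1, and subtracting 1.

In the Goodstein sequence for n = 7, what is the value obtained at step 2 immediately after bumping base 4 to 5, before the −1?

(0) 7|_2 = 2^2 + 2 + 1 ↦ 3^3 + 3 + 1|_3 = 31 ⇒ 30
(1) 30|_3 = 3^3 + 3 ↦ 4^4 + 4|_4 = 260 ⇒ 259

3128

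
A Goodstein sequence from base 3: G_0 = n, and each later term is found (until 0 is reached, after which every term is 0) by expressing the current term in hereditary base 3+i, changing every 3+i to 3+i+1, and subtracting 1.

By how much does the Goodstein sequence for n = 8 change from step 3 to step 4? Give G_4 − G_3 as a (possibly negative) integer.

0

step 0: 8 = 2·3 + 2; sub 4 for 3: 2·4 + 2; = 10; G_1 = 10−1 = 9
step 1: 9 = 2·4 + 1; sub 5 for 4: 2·5 + 1; = 11; G_2 = 11−1 = 10
step 2: 10 = 2·5; sub 6 for 5: 2·6; = 12; G_3 = 12−1 = 11
step 3: 11 = 6 + 5; sub 7 for 6: 7 + 5; = 12; G_4 = 12−1 = 11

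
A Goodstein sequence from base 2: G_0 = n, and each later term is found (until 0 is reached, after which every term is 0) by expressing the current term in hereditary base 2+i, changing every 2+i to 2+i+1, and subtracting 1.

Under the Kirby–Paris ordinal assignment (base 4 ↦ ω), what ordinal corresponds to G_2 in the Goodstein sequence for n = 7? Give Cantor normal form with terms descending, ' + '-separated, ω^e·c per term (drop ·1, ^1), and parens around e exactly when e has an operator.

[0] 7 ≡ 2^2 + 2 + 1 (base 2). Lift 3: 31. −1: 30.
[1] 30 ≡ 3^3 + 3 (base 3). Lift 4: 260. −1: 259.
[2] 259 ≡ 4^4 + 3 (base 4). Lift 5: 3128. −1: 3127.

ω^ω + 3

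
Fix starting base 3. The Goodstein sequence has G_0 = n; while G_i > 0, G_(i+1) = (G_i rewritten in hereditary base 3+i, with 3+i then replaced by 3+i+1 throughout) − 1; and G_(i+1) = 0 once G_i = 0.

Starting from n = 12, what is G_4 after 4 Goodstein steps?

(0) 12|_3 = 3^2 + 3 ↦ 4^2 + 4|_4 = 20 ⇒ 19
(1) 19|_4 = 4^2 + 3 ↦ 5^2 + 3|_5 = 28 ⇒ 27
(2) 27|_5 = 5^2 + 2 ↦ 6^2 + 2|_6 = 38 ⇒ 37
(3) 37|_6 = 6^2 + 1 ↦ 7^2 + 1|_7 = 50 ⇒ 49
(4) 49|_7 = 7^2 ↦ 8^2|_8 = 64 ⇒ 63

49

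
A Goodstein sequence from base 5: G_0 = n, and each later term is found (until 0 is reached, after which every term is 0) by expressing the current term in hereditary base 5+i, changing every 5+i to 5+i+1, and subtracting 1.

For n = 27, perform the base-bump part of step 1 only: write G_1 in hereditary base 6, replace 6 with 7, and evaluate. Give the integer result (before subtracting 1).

i=0: 27 = 5^2 + 2 (b=5); 5→6: 6^2 + 2 = 38; 38−1 = 37
i=1: 37 = 6^2 + 1 (b=6); 6→7: 7^2 + 1 = 50; 50−1 = 49

50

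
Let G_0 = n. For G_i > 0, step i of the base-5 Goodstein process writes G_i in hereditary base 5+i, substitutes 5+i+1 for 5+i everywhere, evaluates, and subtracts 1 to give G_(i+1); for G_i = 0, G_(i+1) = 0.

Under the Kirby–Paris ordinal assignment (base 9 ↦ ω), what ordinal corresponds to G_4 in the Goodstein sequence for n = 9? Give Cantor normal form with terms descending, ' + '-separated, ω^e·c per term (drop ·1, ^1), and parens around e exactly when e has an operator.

G_0 = 9. HB_5(9) = 5 + 4. Bump = 10. G_1 = 9.
G_1 = 9. HB_6(9) = 6 + 3. Bump = 10. G_2 = 9.
G_2 = 9. HB_7(9) = 7 + 2. Bump = 10. G_3 = 9.
G_3 = 9. HB_8(9) = 8 + 1. Bump = 10. G_4 = 9.

ω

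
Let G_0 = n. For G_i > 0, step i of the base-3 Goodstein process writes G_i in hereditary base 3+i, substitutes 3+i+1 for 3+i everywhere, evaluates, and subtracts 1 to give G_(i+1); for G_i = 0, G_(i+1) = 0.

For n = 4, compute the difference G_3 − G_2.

step 0: 4 = 3 + 1; sub 4 for 3: 4 + 1; = 5; G_1 = 5−1 = 4
step 1: 4 = 4; sub 5 for 4: 5; = 5; G_2 = 5−1 = 4
step 2: 4 = 4; sub 6 for 5: 4; = 4; G_3 = 4−1 = 3

-1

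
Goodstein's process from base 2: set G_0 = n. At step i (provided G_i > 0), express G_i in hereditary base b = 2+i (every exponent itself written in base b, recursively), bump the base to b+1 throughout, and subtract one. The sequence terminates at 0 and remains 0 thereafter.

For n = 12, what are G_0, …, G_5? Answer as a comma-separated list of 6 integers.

G_0=12  [base 2] 2^(2 + 1) + 2^2  →[2↦3]→  3^(3 + 1) + 3^3 = 108  −1 ⇒ G_1=107
G_1=107  [base 3] 3^(3 + 1) + 2·3^2 + 2·3 + 2  →[3↦4]→  4^(4 + 1) + 2·4^2 + 2·4 + 2 = 1066  −1 ⇒ G_2=1065
G_2=1065  [base 4] 4^(4 + 1) + 2·4^2 + 2·4 + 1  →[4↦5]→  5^(5 + 1) + 2·5^2 + 2·5 + 1 = 15686  −1 ⇒ G_3=15685
G_3=15685  [base 5] 5^(5 + 1) + 2·5^2 + 2·5  →[5↦6]→  6^(6 + 1) + 2·6^2 + 2·6 = 280020  −1 ⇒ G_4=280019
G_4=280019  [base 6] 6^(6 + 1) + 2·6^2 + 6 + 5  →[6↦7]→  7^(7 + 1) + 2·7^2 + 7 + 5 = 5764911  −1 ⇒ G_5=5764910

12, 107, 1065, 15685, 280019, 5764910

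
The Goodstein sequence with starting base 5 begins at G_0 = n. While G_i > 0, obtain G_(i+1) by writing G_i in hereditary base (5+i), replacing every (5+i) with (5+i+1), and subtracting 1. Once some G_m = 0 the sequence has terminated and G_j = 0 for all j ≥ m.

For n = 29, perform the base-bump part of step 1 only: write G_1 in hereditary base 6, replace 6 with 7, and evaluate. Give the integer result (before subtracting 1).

52

i=0: 29 = 5^2 + 4 (b=5); 5→6: 6^2 + 4 = 40; 40−1 = 39
i=1: 39 = 6^2 + 3 (b=6); 6→7: 7^2 + 3 = 52; 52−1 = 51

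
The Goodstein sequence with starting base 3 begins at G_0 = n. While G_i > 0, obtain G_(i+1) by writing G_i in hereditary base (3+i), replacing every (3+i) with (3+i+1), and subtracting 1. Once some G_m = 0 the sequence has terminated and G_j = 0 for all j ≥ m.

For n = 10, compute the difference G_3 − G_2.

i=0: 10 = 3^2 + 1 (b=3); 3→4: 4^2 + 1 = 17; 17−1 = 16
i=1: 16 = 4^2 (b=4); 4→5: 5^2 = 25; 25−1 = 24
i=2: 24 = 4·5 + 4 (b=5); 5→6: 4·6 + 4 = 28; 28−1 = 27

3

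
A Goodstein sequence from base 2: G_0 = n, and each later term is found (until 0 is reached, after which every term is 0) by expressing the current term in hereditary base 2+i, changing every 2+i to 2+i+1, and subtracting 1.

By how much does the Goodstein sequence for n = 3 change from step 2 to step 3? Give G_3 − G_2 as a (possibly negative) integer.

-1

step 0: 3 = 2 + 1; sub 3 for 2: 3 + 1; = 4; G_1 = 4−1 = 3
step 1: 3 = 3; sub 4 for 3: 4; = 4; G_2 = 4−1 = 3
step 2: 3 = 3; sub 5 for 4: 3; = 3; G_3 = 3−1 = 2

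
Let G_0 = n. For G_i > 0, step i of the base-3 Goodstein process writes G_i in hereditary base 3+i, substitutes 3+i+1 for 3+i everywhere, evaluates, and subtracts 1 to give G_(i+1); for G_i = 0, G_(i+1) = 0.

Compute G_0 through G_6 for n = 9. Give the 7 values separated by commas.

G_0=9  [base 3] 3^2  →[3↦4]→  4^2 = 16  −1 ⇒ G_1=15
G_1=15  [base 4] 3·4 + 3  →[4↦5]→  3·5 + 3 = 18  −1 ⇒ G_2=17
G_2=17  [base 5] 3·5 + 2  →[5↦6]→  3·6 + 2 = 20  −1 ⇒ G_3=19
G_3=19  [base 6] 3·6 + 1  →[6↦7]→  3·7 + 1 = 22  −1 ⇒ G_4=21
G_4=21  [base 7] 3·7  →[7↦8]→  3·8 = 24  −1 ⇒ G_5=23
G_5=23  [base 8] 2·8 + 7  →[8↦9]→  2·9 + 7 = 25  −1 ⇒ G_6=24

9, 15, 17, 19, 21, 23, 24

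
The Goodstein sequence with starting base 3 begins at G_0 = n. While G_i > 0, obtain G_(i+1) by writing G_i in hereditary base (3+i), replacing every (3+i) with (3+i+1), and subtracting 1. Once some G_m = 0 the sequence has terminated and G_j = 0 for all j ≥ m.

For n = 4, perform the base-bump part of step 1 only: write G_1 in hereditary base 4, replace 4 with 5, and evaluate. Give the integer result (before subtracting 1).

5

i=0: 4 = 3 + 1 (b=3); 3→4: 4 + 1 = 5; 5−1 = 4
i=1: 4 = 4 (b=4); 4→5: 5 = 5; 5−1 = 4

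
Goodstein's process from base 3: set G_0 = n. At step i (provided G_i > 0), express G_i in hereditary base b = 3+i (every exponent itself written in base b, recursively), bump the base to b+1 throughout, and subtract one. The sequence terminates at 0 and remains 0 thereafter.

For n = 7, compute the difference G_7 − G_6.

base 3: 7 = 2·3 + 1; at 4: 2·4 + 1 = 9; next = 8
base 4: 8 = 2·4; at 5: 2·5 = 10; next = 9
base 5: 9 = 5 + 4; at 6: 6 + 4 = 10; next = 9
base 6: 9 = 6 + 3; at 7: 7 + 3 = 10; next = 9
base 7: 9 = 7 + 2; at 8: 8 + 2 = 10; next = 9
base 8: 9 = 8 + 1; at 9: 9 + 1 = 10; next = 9
base 9: 9 = 9; at 10: 10 = 10; next = 9

0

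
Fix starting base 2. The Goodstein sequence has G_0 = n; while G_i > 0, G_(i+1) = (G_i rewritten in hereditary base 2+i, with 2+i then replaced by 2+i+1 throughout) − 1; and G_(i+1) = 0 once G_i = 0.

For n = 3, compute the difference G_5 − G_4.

-1

i=0: 3 = 2 + 1 (b=2); 2→3: 3 + 1 = 4; 4−1 = 3
i=1: 3 = 3 (b=3); 3→4: 4 = 4; 4−1 = 3
i=2: 3 = 3 (b=4); 4→5: 3 = 3; 3−1 = 2
i=3: 2 = 2 (b=5); 5→6: 2 = 2; 2−1 = 1
i=4: 1 = 1 (b=6); 6→7: 1 = 1; 1−1 = 0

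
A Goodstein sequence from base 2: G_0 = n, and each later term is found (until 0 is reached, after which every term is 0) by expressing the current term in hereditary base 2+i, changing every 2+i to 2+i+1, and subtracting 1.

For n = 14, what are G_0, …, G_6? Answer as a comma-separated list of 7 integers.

14, 110, 1281, 18750, 326591, 5862840, 134404971

i=0: 14 = 2^(2 + 1) + 2^2 + 2 (b=2); 2→3: 3^(3 + 1) + 3^3 + 3 = 111; 111−1 = 110
i=1: 110 = 3^(3 + 1) + 3^3 + 2 (b=3); 3→4: 4^(4 + 1) + 4^4 + 2 = 1282; 1282−1 = 1281
i=2: 1281 = 4^(4 + 1) + 4^4 + 1 (b=4); 4→5: 5^(5 + 1) + 5^5 + 1 = 18751; 18751−1 = 18750
i=3: 18750 = 5^(5 + 1) + 5^5 (b=5); 5→6: 6^(6 + 1) + 6^6 = 326592; 326592−1 = 326591
i=4: 326591 = 6^(6 + 1) + 5·6^5 + 5·6^4 + 5·6^3 + 5·6^2 + 5·6 + 5 (b=6); 6→7: 7^(7 + 1) + 5·7^5 + 5·7^4 + 5·7^3 + 5·7^2 + 5·7 + 5 = 5862841; 5862841−1 = 5862840
i=5: 5862840 = 7^(7 + 1) + 5·7^5 + 5·7^4 + 5·7^3 + 5·7^2 + 5·7 + 4 (b=7); 7→8: 8^(8 + 1) + 5·8^5 + 5·8^4 + 5·8^3 + 5·8^2 + 5·8 + 4 = 134404972; 134404972−1 = 134404971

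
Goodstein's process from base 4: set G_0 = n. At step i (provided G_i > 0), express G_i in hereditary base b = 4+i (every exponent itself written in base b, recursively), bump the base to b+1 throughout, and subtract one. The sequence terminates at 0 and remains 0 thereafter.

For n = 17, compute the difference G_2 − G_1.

10

base 4: 17 = 4^2 + 1; at 5: 5^2 + 1 = 26; next = 25
base 5: 25 = 5^2; at 6: 6^2 = 36; next = 35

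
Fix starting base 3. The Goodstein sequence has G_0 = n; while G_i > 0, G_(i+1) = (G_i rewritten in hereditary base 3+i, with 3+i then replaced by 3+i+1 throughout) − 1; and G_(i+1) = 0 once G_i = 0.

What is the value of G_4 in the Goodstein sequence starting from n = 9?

(0) 9|_3 = 3^2 ↦ 4^2|_4 = 16 ⇒ 15
(1) 15|_4 = 3·4 + 3 ↦ 3·5 + 3|_5 = 18 ⇒ 17
(2) 17|_5 = 3·5 + 2 ↦ 3·6 + 2|_6 = 20 ⇒ 19
(3) 19|_6 = 3·6 + 1 ↦ 3·7 + 1|_7 = 22 ⇒ 21
(4) 21|_7 = 3·7 ↦ 3·8|_8 = 24 ⇒ 23

21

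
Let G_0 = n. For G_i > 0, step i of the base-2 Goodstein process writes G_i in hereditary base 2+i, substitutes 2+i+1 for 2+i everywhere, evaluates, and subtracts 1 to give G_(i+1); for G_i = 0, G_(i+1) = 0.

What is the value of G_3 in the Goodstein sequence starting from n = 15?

base 2: 15 = 2^(2 + 1) + 2^2 + 2 + 1; at 3: 3^(3 + 1) + 3^3 + 3 + 1 = 112; next = 111
base 3: 111 = 3^(3 + 1) + 3^3 + 3; at 4: 4^(4 + 1) + 4^4 + 4 = 1284; next = 1283
base 4: 1283 = 4^(4 + 1) + 4^4 + 3; at 5: 5^(5 + 1) + 5^5 + 3 = 18753; next = 18752
base 5: 18752 = 5^(5 + 1) + 5^5 + 2; at 6: 6^(6 + 1) + 6^6 + 2 = 326594; next = 326593

18752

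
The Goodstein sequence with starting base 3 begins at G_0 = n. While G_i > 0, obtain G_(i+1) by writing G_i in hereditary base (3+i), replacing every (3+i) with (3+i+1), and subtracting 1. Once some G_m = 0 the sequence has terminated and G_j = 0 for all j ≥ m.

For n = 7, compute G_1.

base 3: 7 = 2·3 + 1; at 4: 2·4 + 1 = 9; next = 8
base 4: 8 = 2·4; at 5: 2·5 = 10; next = 9

8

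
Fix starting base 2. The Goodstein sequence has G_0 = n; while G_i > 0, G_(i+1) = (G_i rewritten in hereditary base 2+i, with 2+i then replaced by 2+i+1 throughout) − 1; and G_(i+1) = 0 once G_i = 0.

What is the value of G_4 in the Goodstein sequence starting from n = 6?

46655

step 0: 6 = 2^2 + 2; sub 3 for 2: 3^3 + 3; = 30; G_1 = 30−1 = 29
step 1: 29 = 3^3 + 2; sub 4 for 3: 4^4 + 2; = 258; G_2 = 258−1 = 257
step 2: 257 = 4^4 + 1; sub 5 for 4: 5^5 + 1; = 3126; G_3 = 3126−1 = 3125
step 3: 3125 = 5^5; sub 6 for 5: 6^6; = 46656; G_4 = 46656−1 = 46655
step 4: 46655 = 5·6^5 + 5·6^4 + 5·6^3 + 5·6^2 + 5·6 + 5; sub 7 for 6: 5·7^5 + 5·7^4 + 5·7^3 + 5·7^2 + 5·7 + 5; = 98040; G_5 = 98040−1 = 98039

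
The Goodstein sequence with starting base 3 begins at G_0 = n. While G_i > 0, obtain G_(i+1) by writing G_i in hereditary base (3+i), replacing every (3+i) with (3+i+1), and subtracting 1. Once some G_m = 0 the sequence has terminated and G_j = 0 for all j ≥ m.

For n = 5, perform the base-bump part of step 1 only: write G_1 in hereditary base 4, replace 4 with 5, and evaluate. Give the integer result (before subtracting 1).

G_0=5  [base 3] 3 + 2  →[3↦4]→  4 + 2 = 6  −1 ⇒ G_1=5
G_1=5  [base 4] 4 + 1  →[4↦5]→  5 + 1 = 6  −1 ⇒ G_2=5

6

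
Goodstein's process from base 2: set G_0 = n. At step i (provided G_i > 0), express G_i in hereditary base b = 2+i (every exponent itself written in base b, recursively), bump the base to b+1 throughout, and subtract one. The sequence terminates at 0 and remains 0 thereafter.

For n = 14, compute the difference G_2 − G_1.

1171

G_0=14  [base 2] 2^(2 + 1) + 2^2 + 2  →[2↦3]→  3^(3 + 1) + 3^3 + 3 = 111  −1 ⇒ G_1=110
G_1=110  [base 3] 3^(3 + 1) + 3^3 + 2  →[3↦4]→  4^(4 + 1) + 4^4 + 2 = 1282  −1 ⇒ G_2=1281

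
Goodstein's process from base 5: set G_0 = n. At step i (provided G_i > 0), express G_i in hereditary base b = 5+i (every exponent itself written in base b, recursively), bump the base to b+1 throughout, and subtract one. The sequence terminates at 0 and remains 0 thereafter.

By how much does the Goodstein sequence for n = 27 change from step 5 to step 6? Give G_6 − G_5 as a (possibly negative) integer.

27 —HB5→ 5^2 + 2 —bump→ 6^2 + 2 = 38 —(−1)→ 37
37 —HB6→ 6^2 + 1 —bump→ 7^2 + 1 = 50 —(−1)→ 49
49 —HB7→ 7^2 —bump→ 8^2 = 64 —(−1)→ 63
63 —HB8→ 7·8 + 7 —bump→ 7·9 + 7 = 70 —(−1)→ 69
69 —HB9→ 7·9 + 6 —bump→ 7·10 + 6 = 76 —(−1)→ 75
75 —HB10→ 7·10 + 5 —bump→ 7·11 + 5 = 82 —(−1)→ 81

6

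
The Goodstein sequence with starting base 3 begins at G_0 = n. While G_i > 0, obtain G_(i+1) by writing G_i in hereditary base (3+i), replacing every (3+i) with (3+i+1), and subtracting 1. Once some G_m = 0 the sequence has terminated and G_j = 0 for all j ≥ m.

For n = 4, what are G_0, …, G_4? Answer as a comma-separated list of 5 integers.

4, 4, 4, 3, 2

G_0=4  [base 3] 3 + 1  →[3↦4]→  4 + 1 = 5  −1 ⇒ G_1=4
G_1=4  [base 4] 4  →[4↦5]→  5 = 5  −1 ⇒ G_2=4
G_2=4  [base 5] 4  →[5↦6]→  4 = 4  −1 ⇒ G_3=3
G_3=3  [base 6] 3  →[6↦7]→  3 = 3  −1 ⇒ G_4=2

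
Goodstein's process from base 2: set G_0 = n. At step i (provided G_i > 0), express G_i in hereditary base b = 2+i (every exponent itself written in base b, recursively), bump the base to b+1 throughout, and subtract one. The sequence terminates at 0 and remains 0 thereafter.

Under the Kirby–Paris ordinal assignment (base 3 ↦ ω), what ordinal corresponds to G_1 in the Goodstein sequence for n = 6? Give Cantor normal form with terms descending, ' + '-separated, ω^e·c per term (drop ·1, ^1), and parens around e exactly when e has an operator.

G_0=6  [base 2] 2^2 + 2  →[2↦3]→  3^3 + 3 = 30  −1 ⇒ G_1=29
G_1=29  [base 3] 3^3 + 2  →[3↦4]→  4^4 + 2 = 258  −1 ⇒ G_2=257

ω^ω + 2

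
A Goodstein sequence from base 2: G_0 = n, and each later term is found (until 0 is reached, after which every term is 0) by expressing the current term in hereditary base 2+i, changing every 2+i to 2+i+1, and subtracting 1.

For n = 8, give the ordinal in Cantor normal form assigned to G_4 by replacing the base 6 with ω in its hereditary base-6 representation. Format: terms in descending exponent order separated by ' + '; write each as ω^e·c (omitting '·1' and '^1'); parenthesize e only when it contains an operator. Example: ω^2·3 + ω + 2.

G_0=8  [base 2] 2^(2 + 1)  →[2↦3]→  3^(3 + 1) = 81  −1 ⇒ G_1=80
G_1=80  [base 3] 2·3^3 + 2·3^2 + 2·3 + 2  →[3↦4]→  2·4^4 + 2·4^2 + 2·4 + 2 = 554  −1 ⇒ G_2=553
G_2=553  [base 4] 2·4^4 + 2·4^2 + 2·4 + 1  →[4↦5]→  2·5^5 + 2·5^2 + 2·5 + 1 = 6311  −1 ⇒ G_3=6310
G_3=6310  [base 5] 2·5^5 + 2·5^2 + 2·5  →[5↦6]→  2·6^6 + 2·6^2 + 2·6 = 93396  −1 ⇒ G_4=93395
G_4=93395  [base 6] 2·6^6 + 2·6^2 + 6 + 5  →[6↦7]→  2·7^7 + 2·7^2 + 7 + 5 = 1647196  −1 ⇒ G_5=1647195

ω^ω·2 + ω^2·2 + ω + 5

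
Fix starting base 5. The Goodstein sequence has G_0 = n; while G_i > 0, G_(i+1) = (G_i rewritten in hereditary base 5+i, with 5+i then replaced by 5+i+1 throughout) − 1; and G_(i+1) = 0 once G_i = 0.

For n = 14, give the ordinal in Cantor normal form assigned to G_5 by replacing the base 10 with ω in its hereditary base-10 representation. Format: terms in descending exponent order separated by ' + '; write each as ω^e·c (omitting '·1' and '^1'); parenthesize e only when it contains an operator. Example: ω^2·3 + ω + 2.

[0] 14 ≡ 2·5 + 4 (base 5). Lift 6: 16. −1: 15.
[1] 15 ≡ 2·6 + 3 (base 6). Lift 7: 17. −1: 16.
[2] 16 ≡ 2·7 + 2 (base 7). Lift 8: 18. −1: 17.
[3] 17 ≡ 2·8 + 1 (base 8). Lift 9: 19. −1: 18.
[4] 18 ≡ 2·9 (base 9). Lift 10: 20. −1: 19.

ω + 9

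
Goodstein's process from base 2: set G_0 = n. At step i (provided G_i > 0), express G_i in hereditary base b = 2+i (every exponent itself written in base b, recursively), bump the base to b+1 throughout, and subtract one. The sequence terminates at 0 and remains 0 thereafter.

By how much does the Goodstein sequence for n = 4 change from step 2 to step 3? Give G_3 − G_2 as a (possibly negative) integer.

19

base 2: 4 = 2^2; at 3: 3^3 = 27; next = 26
base 3: 26 = 2·3^2 + 2·3 + 2; at 4: 2·4^2 + 2·4 + 2 = 42; next = 41
base 4: 41 = 2·4^2 + 2·4 + 1; at 5: 2·5^2 + 2·5 + 1 = 61; next = 60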